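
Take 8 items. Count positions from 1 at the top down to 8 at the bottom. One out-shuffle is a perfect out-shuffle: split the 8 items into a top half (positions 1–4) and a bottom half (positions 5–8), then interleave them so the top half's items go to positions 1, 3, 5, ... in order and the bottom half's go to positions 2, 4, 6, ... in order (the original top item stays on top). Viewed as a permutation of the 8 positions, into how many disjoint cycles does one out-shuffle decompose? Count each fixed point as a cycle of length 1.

Trace each unvisited position around until it returns:
(1) (2 3 5) (4 7 6) (8)
4 cycles in total.

4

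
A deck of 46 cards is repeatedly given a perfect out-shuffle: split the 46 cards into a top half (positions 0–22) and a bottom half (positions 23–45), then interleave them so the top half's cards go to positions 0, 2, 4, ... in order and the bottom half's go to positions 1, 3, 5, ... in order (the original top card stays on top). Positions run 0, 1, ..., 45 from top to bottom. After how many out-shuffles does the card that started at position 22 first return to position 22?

Follow position 22 under repeated out-shuffles:
22 → 44 → 43 → 41 → 37 → 29 → 13 → 26 → 7 → 14 → 28 → 11 → 22
It first returns after 12 out-shuffles.

12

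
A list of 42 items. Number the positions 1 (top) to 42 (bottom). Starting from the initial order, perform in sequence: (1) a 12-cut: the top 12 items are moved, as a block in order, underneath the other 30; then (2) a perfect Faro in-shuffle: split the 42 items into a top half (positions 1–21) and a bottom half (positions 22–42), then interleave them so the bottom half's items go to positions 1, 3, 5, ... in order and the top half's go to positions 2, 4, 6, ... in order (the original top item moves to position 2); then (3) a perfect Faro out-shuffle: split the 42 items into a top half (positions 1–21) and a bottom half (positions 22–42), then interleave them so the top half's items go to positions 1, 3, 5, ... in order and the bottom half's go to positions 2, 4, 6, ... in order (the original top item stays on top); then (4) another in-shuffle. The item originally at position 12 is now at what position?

37

Track the item from position 12 forward through each operation:
  after op 1 (cut 12): 12 → 42
  after op 2 (in-shuffle): 42 → 41
  after op 3 (out-shuffle): 41 → 40
  after op 4 (in-shuffle): 40 → 37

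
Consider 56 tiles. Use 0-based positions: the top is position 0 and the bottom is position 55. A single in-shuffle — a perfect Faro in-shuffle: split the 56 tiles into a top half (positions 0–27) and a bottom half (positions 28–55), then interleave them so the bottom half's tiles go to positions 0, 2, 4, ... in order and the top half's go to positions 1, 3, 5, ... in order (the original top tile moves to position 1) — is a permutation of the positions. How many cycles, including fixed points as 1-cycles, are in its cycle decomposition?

Trace each unvisited position around until it returns:
(0 1 3 7 15 31 ... len 18) (2 5 11 23 47 38 ... len 18) (4 9 19 39 22 45 ... len 18) (18 37)
4 cycles in total.

4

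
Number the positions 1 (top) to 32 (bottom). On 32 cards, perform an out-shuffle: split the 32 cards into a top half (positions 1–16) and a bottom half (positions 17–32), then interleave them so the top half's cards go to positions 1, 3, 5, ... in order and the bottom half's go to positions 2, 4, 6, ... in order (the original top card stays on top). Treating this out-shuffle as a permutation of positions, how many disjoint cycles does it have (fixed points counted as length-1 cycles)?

Trace each unvisited position around until it returns:
(1) (2 3 5 9 17) (4 7 13 25 18) (6 11 21 10 19) (8 15 29 26 20) (12 23 14 27 22) (16 31 30 28 24) (32)
8 cycles in total.

8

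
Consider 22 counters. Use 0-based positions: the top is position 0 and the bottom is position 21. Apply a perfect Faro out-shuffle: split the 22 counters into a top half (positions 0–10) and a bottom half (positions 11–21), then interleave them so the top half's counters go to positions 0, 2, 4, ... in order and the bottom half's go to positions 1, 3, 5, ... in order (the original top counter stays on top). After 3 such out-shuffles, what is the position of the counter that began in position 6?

6

Track the counter's position through each out-shuffle:
6 → 12 → 3 → 6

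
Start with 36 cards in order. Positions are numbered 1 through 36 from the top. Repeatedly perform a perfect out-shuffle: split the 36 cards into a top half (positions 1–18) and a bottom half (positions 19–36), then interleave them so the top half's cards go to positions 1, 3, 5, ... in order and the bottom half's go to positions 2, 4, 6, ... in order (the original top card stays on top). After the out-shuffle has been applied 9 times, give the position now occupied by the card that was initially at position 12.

Track the card's position through each out-shuffle:
12 → 23 → 10 → 19 → 2 → 3 → 5 → 9 → 17 → 33

33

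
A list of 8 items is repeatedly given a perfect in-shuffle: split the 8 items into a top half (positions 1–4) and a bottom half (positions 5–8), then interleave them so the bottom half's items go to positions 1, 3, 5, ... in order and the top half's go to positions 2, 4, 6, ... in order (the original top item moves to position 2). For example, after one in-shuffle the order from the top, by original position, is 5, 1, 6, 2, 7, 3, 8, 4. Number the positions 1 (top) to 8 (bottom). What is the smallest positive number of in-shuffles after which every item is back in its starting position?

The in-shuffle permutes the 8 positions with cycle lengths [2, 6].
Every item is home exactly when every cycle has completed a whole number of laps, i.e. after lcm(2, 6) = 6 in-shuffles.

6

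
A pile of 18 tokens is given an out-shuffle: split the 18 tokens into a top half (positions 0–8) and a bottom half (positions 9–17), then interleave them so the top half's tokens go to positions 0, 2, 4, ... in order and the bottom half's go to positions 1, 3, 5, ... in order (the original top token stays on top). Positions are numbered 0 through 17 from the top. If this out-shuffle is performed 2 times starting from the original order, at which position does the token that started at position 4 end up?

16

Track the token's position through each out-shuffle:
4 → 8 → 16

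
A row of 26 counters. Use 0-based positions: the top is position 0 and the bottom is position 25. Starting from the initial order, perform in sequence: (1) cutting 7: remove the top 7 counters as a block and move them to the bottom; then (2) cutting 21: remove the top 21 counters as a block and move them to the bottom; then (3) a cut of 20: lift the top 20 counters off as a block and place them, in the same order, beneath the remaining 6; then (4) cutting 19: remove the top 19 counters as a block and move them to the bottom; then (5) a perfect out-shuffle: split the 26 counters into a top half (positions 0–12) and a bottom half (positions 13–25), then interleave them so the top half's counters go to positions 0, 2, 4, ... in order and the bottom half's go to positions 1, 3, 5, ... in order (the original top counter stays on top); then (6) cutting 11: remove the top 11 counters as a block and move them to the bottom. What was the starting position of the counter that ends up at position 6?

10

Undo the operations in reverse order, starting from position 6:
  undo op 6 (cut 11): 6 ← 17
  undo op 5 (out-shuffle, from bottom half): 17 ← 21
  undo op 4 (cut 19): 21 ← 14
  undo op 3 (cut 20): 14 ← 8
  undo op 2 (cut 21): 8 ← 3
  undo op 1 (cut 7): 3 ← 10
So the counter at position 6 came from original position 10.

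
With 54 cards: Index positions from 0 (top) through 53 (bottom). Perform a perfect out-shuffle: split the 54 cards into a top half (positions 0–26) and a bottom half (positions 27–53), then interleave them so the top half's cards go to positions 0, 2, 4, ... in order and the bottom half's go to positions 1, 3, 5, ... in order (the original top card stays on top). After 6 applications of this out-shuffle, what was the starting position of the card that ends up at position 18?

45

Work backwards from position 18, undoing one out-shuffle at a time:
18 ← 9 ← 31 ← 42 ← 21 ← 37 ← 45
So the card now at position 18 started at position 45.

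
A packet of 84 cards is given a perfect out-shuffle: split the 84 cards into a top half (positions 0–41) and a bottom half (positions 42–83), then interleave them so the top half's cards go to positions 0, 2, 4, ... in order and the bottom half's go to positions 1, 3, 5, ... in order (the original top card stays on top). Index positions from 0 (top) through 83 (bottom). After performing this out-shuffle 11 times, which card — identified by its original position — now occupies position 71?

65

Work backwards from position 71, undoing one out-shuffle at a time:
71 ← 77 ← 80 ← 40 ← 20 ← 10 ← 5 ← 44 ← 22 ← 11 ← 47 ← 65
So the card now at position 71 started at position 65.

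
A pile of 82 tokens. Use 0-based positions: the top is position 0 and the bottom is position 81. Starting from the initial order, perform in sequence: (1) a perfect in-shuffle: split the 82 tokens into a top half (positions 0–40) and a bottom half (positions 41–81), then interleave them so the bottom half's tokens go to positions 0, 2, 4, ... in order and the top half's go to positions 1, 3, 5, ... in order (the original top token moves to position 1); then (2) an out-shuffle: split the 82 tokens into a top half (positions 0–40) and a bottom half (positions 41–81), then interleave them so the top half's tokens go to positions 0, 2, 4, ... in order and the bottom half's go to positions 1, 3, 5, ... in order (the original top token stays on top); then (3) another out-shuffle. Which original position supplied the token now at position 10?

Undo the operations in reverse order, starting from position 10:
  undo op 3 (out-shuffle, from top half): 10 ← 5
  undo op 2 (out-shuffle, from bottom half): 5 ← 43
  undo op 1 (in-shuffle, from top half): 43 ← 21
So the token at position 10 came from original position 21.

21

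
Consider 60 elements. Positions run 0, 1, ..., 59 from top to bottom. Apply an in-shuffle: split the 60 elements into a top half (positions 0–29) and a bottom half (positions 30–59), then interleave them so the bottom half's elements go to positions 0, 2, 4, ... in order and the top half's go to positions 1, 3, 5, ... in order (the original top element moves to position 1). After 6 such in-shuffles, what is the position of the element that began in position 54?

Track the element's position through each in-shuffle:
54 → 48 → 36 → 12 → 25 → 51 → 42

42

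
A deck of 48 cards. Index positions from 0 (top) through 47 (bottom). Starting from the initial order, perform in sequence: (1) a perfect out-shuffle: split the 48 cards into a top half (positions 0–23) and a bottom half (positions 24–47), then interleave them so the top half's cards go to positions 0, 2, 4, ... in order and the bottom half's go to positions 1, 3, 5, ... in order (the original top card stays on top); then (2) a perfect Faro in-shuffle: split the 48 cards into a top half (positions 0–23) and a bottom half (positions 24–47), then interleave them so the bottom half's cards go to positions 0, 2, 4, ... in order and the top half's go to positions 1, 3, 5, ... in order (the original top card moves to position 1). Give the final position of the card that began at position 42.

26

Track the card from position 42 forward through each operation:
  after op 1 (out-shuffle): 42 → 37
  after op 2 (in-shuffle): 37 → 26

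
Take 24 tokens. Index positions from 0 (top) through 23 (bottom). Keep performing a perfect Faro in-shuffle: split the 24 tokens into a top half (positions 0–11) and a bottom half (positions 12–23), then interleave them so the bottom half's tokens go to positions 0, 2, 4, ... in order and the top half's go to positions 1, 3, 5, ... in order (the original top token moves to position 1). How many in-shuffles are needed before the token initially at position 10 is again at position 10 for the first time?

Follow position 10 under repeated in-shuffles:
10 → 21 → 18 → 12 → 0 → 1 → 3 → 7 → 15 → 6 → 13 → 2 → 5 → 11 → 23 → 22 → 20 → 16 → 8 → 17 → 10
It first returns after 20 in-shuffles.

20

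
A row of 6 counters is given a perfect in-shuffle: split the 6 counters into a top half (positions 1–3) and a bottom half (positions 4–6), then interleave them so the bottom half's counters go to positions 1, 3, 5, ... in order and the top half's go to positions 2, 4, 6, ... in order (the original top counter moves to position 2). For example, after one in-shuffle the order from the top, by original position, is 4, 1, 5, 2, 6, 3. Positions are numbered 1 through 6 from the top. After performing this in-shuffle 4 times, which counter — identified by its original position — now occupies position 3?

5

Work backwards from position 3, undoing one in-shuffle at a time:
3 ← 5 ← 6 ← 3 ← 5
So the counter now at position 3 started at position 5.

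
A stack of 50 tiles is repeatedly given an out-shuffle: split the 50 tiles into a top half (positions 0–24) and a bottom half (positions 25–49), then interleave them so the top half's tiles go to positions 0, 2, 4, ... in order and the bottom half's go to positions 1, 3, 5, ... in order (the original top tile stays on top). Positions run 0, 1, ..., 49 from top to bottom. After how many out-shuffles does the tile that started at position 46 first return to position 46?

Follow position 46 under repeated out-shuffles:
46 → 43 → 37 → 25 → 1 → 2 → 4 → 8 → ... → 46 (length 21)
It first returns after 21 out-shuffles.

21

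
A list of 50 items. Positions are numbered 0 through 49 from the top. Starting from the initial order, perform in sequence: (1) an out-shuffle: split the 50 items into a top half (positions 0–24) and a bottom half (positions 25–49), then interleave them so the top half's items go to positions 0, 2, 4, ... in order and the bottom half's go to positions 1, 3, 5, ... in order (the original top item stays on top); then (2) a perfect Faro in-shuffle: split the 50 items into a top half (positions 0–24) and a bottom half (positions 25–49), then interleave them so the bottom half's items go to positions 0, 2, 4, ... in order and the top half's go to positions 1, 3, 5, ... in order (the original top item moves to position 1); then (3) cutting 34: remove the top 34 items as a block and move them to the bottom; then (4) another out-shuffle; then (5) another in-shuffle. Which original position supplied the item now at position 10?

12

Undo the operations in reverse order, starting from position 10:
  undo op 5 (in-shuffle, from bottom half): 10 ← 30
  undo op 4 (out-shuffle, from top half): 30 ← 15
  undo op 3 (cut 34): 15 ← 49
  undo op 2 (in-shuffle, from top half): 49 ← 24
  undo op 1 (out-shuffle, from top half): 24 ← 12
So the item at position 10 came from original position 12.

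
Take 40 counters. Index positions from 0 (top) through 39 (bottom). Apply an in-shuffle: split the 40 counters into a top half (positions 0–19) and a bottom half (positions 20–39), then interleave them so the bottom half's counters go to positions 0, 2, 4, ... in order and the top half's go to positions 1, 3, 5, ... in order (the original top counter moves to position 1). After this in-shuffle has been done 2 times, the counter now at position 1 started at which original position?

Work backwards from position 1, undoing one in-shuffle at a time:
1 ← 0 ← 20
So the counter now at position 1 started at position 20.

20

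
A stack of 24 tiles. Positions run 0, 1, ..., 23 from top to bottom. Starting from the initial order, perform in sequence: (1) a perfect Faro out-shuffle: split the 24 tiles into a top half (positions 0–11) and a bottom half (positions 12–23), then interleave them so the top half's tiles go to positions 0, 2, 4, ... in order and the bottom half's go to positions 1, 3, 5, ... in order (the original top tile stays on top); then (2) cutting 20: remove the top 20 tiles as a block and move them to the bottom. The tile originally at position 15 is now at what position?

Track the tile from position 15 forward through each operation:
  after op 1 (out-shuffle): 15 → 7
  after op 2 (cut 20): 7 → 11

11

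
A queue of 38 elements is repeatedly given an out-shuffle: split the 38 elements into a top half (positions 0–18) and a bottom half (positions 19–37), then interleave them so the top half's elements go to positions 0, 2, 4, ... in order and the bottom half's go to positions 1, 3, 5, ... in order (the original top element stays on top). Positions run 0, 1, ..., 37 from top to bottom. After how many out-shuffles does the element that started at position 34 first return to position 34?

36

Follow position 34 under repeated out-shuffles:
34 → 31 → 25 → 13 → 26 → 15 → 30 → 23 → ... → 34 (length 36)
It first returns after 36 out-shuffles.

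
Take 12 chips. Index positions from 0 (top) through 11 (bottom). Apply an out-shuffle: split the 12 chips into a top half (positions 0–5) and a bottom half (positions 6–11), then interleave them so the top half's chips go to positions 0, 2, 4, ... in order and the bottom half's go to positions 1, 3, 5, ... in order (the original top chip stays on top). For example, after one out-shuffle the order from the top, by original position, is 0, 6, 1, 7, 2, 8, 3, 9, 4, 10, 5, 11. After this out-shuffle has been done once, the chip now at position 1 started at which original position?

6

Work backwards from position 1, undoing one out-shuffle at a time:
1 ← 6
So the chip now at position 1 started at position 6.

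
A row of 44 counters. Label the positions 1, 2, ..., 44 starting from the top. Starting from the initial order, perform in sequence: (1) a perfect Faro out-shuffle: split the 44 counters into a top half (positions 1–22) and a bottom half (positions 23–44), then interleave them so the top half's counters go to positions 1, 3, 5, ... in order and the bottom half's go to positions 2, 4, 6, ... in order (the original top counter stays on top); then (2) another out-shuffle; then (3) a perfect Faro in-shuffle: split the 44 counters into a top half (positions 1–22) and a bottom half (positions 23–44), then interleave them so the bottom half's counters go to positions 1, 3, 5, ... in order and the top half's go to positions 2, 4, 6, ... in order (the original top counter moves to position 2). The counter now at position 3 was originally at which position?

39

Undo the operations in reverse order, starting from position 3:
  undo op 3 (in-shuffle, from bottom half): 3 ← 24
  undo op 2 (out-shuffle, from bottom half): 24 ← 34
  undo op 1 (out-shuffle, from bottom half): 34 ← 39
So the counter at position 3 came from original position 39.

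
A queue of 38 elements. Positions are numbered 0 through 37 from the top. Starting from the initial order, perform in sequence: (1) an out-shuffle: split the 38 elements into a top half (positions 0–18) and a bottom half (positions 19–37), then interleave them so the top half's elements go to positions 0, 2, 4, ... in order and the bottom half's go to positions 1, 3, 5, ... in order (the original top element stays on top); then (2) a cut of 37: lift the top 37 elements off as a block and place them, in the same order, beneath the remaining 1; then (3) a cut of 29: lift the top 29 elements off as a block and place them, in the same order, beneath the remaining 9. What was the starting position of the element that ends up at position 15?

21

Undo the operations in reverse order, starting from position 15:
  undo op 3 (cut 29): 15 ← 6
  undo op 2 (cut 37): 6 ← 5
  undo op 1 (out-shuffle, from bottom half): 5 ← 21
So the element at position 15 came from original position 21.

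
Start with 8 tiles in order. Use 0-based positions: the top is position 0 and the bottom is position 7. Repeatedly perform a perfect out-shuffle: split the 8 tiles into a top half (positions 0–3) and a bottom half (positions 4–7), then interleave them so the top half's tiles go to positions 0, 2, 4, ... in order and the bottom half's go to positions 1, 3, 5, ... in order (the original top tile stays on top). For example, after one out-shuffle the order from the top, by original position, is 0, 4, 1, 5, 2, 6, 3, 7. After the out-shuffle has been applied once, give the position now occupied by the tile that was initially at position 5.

3

Track the tile's position through each out-shuffle:
5 → 3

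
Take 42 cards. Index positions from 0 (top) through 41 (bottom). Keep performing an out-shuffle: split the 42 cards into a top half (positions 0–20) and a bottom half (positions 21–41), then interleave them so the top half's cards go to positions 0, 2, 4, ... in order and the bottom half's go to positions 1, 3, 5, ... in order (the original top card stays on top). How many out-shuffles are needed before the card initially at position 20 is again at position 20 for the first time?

20

Follow position 20 under repeated out-shuffles:
20 → 40 → 39 → 37 → 33 → 25 → 9 → 18 → 36 → 31 → 21 → 1 → 2 → 4 → 8 → 16 → 32 → 23 → 5 → 10 → 20
It first returns after 20 out-shuffles.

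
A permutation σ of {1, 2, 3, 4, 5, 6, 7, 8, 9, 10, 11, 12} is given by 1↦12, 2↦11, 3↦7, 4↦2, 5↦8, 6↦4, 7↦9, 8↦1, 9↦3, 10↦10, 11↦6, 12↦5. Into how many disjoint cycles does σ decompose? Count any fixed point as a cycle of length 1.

Cycle decomposition: (1 12 5 8) (2 11 6 4) (3 7 9) (10).
4 cycles.

4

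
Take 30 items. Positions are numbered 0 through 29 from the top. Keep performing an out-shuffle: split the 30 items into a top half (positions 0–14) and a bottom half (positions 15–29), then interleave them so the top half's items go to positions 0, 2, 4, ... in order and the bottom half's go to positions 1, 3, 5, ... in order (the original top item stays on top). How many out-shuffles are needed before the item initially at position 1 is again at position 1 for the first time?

Follow position 1 under repeated out-shuffles:
1 → 2 → 4 → 8 → 16 → 3 → 6 → 12 → ... → 1 (length 28)
It first returns after 28 out-shuffles.

28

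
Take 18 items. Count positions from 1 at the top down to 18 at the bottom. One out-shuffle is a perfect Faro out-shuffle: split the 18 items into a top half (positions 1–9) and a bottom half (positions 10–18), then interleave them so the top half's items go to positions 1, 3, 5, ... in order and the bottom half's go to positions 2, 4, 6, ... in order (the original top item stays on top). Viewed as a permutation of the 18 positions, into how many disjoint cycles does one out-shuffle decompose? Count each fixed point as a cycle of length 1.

Trace each unvisited position around until it returns:
(1) (2 3 5 9 17 16 14 10) (4 7 13 8 15 12 6 11) (18)
4 cycles in total.

4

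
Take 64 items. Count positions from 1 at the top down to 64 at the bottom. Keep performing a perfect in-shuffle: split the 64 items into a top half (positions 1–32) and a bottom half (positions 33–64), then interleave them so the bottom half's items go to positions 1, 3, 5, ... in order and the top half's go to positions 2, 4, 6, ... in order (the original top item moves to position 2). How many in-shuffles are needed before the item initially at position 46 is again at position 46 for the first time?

12

Follow position 46 under repeated in-shuffles:
46 → 27 → 54 → 43 → 21 → 42 → 19 → 38 → 11 → 22 → 44 → 23 → 46
It first returns after 12 in-shuffles.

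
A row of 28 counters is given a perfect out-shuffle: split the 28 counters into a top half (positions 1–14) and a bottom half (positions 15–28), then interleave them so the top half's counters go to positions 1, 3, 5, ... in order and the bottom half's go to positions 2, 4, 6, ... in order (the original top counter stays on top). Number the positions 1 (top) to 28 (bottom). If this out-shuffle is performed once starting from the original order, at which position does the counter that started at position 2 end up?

3

Track the counter's position through each out-shuffle:
2 → 3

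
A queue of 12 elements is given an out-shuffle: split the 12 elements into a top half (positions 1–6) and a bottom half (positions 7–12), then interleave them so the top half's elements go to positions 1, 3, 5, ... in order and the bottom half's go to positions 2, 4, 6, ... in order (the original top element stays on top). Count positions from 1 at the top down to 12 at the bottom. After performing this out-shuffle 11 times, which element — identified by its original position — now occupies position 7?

Work backwards from position 7, undoing one out-shuffle at a time:
7 ← 4 ← 8 ← 10 ← 11 ← 6 ← 9 ← 5 ← 3 ← 2 ← 7 ← 4
So the element now at position 7 started at position 4.

4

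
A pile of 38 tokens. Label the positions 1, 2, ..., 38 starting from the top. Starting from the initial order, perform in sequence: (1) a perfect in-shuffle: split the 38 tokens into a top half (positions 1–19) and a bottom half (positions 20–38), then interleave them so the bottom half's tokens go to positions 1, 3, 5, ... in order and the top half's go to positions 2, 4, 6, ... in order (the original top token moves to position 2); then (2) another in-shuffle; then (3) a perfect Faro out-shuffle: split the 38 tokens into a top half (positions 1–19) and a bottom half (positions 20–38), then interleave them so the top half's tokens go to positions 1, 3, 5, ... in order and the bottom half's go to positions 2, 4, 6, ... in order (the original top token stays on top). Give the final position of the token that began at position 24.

35

Track the token from position 24 forward through each operation:
  after op 1 (in-shuffle): 24 → 9
  after op 2 (in-shuffle): 9 → 18
  after op 3 (out-shuffle): 18 → 35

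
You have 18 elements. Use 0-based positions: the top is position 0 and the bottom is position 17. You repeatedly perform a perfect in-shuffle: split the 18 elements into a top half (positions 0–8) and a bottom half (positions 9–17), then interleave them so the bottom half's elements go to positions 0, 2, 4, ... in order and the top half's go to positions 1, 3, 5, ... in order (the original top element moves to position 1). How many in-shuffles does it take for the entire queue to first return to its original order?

The in-shuffle permutes the 18 positions with cycle lengths [18].
Every element is home exactly when every cycle has completed a whole number of laps, i.e. after lcm(18) = 18 in-shuffles.

18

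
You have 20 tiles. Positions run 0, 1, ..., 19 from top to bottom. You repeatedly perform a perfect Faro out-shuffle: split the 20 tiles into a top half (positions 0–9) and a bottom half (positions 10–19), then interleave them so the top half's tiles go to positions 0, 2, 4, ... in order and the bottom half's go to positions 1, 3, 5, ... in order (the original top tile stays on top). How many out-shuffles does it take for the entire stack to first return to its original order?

18

The out-shuffle permutes the 20 positions with cycle lengths [1, 1, 18].
Every tile is home exactly when every cycle has completed a whole number of laps, i.e. after lcm(1, 18) = 18 out-shuffles.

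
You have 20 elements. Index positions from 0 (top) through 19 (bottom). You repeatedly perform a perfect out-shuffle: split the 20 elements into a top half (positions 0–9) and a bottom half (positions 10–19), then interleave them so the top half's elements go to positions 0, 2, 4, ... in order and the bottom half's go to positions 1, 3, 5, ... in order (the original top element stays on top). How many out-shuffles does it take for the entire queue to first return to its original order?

18

The out-shuffle permutes the 20 positions with cycle lengths [1, 1, 18].
Every element is home exactly when every cycle has completed a whole number of laps, i.e. after lcm(1, 18) = 18 out-shuffles.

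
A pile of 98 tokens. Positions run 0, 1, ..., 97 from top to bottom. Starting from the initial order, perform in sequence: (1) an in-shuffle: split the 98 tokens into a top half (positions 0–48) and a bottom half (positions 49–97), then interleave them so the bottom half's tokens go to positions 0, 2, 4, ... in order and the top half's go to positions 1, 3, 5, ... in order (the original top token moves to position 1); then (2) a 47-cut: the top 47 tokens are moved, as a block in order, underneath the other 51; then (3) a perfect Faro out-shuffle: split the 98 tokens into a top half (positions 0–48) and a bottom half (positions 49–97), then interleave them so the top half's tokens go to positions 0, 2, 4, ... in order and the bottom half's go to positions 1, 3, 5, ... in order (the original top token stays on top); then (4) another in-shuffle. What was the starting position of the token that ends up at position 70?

Undo the operations in reverse order, starting from position 70:
  undo op 4 (in-shuffle, from bottom half): 70 ← 84
  undo op 3 (out-shuffle, from top half): 84 ← 42
  undo op 2 (cut 47): 42 ← 89
  undo op 1 (in-shuffle, from top half): 89 ← 44
So the token at position 70 came from original position 44.

44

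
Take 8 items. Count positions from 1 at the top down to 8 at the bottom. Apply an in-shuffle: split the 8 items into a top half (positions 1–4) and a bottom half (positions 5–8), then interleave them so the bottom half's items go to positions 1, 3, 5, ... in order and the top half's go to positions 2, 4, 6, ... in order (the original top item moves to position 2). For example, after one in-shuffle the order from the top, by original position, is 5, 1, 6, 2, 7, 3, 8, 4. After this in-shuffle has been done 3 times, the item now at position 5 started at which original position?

Work backwards from position 5, undoing one in-shuffle at a time:
5 ← 7 ← 8 ← 4
So the item now at position 5 started at position 4.

4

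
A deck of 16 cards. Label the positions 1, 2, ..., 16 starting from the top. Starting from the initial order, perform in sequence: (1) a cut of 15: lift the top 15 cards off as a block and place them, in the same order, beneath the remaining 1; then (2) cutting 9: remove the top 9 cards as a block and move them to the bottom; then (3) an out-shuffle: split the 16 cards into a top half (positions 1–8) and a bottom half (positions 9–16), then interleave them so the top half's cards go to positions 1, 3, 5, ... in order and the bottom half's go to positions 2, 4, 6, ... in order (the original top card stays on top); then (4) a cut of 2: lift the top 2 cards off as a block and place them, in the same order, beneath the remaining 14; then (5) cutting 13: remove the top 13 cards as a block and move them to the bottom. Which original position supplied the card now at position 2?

Undo the operations in reverse order, starting from position 2:
  undo op 5 (cut 13): 2 ← 15
  undo op 4 (cut 2): 15 ← 1
  undo op 3 (out-shuffle, from top half): 1 ← 1
  undo op 2 (cut 9): 1 ← 10
  undo op 1 (cut 15): 10 ← 9
So the card at position 2 came from original position 9.

9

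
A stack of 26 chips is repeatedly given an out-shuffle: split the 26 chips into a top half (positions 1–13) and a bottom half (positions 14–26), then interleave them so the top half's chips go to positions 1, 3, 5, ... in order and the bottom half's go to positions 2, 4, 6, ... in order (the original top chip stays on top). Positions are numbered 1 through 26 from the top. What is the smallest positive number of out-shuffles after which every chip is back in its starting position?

The out-shuffle permutes the 26 positions with cycle lengths [1, 1, 4, 20].
Every chip is home exactly when every cycle has completed a whole number of laps, i.e. after lcm(1, 4, 20) = 20 out-shuffles.

20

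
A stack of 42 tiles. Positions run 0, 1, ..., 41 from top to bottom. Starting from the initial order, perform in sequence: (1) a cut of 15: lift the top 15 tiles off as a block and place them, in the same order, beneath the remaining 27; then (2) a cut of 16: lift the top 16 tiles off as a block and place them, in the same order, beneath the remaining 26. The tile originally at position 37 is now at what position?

Track the tile from position 37 forward through each operation:
  after op 1 (cut 15): 37 → 22
  after op 2 (cut 16): 22 → 6

6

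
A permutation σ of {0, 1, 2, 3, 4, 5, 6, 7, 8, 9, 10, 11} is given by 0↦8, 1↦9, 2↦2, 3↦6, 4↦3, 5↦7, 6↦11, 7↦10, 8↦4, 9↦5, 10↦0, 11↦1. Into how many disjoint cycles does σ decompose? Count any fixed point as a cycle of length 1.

Cycle decomposition: (0 8 4 3 6 11 1 9 5 7 10) (2).
2 cycles.

2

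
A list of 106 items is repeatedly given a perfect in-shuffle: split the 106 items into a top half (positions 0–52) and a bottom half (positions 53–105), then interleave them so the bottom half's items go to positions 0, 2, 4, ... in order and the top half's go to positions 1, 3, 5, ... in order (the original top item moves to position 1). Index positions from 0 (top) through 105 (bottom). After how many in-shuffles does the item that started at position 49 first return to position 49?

106

Follow position 49 under repeated in-shuffles:
49 → 99 → 92 → 78 → 50 → 101 → 96 → 86 → ... → 49 (length 106)
It first returns after 106 in-shuffles.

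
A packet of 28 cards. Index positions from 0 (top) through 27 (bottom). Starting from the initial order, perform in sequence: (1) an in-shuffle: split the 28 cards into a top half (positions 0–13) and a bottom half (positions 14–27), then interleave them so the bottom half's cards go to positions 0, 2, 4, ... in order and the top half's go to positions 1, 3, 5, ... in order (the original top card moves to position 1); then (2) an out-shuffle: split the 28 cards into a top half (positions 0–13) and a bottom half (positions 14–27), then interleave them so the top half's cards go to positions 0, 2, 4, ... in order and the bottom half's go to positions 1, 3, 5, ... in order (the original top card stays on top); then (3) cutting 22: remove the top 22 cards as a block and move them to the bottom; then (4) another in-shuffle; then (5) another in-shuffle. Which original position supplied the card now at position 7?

Undo the operations in reverse order, starting from position 7:
  undo op 5 (in-shuffle, from top half): 7 ← 3
  undo op 4 (in-shuffle, from top half): 3 ← 1
  undo op 3 (cut 22): 1 ← 23
  undo op 2 (out-shuffle, from bottom half): 23 ← 25
  undo op 1 (in-shuffle, from top half): 25 ← 12
So the card at position 7 came from original position 12.

12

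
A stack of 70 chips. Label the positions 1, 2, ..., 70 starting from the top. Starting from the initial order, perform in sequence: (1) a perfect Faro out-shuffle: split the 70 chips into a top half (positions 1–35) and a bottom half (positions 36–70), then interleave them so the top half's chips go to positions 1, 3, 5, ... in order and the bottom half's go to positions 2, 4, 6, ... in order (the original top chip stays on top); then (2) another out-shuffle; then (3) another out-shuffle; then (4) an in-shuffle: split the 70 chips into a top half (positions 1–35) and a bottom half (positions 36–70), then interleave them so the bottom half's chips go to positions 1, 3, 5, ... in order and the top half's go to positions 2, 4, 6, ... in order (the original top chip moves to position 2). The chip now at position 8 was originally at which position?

10

Undo the operations in reverse order, starting from position 8:
  undo op 4 (in-shuffle, from top half): 8 ← 4
  undo op 3 (out-shuffle, from bottom half): 4 ← 37
  undo op 2 (out-shuffle, from top half): 37 ← 19
  undo op 1 (out-shuffle, from top half): 19 ← 10
So the chip at position 8 came from original position 10.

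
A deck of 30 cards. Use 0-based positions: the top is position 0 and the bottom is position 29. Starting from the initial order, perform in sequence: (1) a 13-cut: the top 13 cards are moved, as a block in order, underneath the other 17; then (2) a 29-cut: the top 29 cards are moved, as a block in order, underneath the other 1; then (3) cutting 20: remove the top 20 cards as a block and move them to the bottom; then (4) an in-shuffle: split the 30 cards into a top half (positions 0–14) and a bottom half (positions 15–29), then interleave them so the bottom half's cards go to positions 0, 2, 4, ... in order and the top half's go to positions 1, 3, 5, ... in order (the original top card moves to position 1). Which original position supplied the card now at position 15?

Undo the operations in reverse order, starting from position 15:
  undo op 4 (in-shuffle, from top half): 15 ← 7
  undo op 3 (cut 20): 7 ← 27
  undo op 2 (cut 29): 27 ← 26
  undo op 1 (cut 13): 26 ← 9
So the card at position 15 came from original position 9.

9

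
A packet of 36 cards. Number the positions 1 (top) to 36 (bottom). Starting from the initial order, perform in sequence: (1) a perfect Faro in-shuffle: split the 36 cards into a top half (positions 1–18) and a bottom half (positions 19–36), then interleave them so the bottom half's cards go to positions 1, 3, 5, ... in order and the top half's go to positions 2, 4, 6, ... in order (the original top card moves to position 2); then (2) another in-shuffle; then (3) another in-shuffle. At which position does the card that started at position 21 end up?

20

Track the card from position 21 forward through each operation:
  after op 1 (in-shuffle): 21 → 5
  after op 2 (in-shuffle): 5 → 10
  after op 3 (in-shuffle): 10 → 20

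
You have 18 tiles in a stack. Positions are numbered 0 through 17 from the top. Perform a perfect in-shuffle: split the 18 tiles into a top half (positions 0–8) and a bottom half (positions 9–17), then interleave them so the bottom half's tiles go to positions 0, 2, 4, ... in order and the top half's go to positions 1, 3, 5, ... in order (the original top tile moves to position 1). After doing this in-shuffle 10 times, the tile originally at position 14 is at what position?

7

Track the tile's position through each in-shuffle:
14 → 10 → 2 → 5 → 11 → 4 → 9 → 0 → 1 → 3 → 7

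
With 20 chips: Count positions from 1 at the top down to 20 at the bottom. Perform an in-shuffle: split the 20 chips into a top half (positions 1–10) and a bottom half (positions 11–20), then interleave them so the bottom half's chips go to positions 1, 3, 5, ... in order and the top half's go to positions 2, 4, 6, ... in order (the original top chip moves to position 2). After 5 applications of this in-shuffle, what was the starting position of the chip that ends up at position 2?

Work backwards from position 2, undoing one in-shuffle at a time:
2 ← 1 ← 11 ← 16 ← 8 ← 4
So the chip now at position 2 started at position 4.

4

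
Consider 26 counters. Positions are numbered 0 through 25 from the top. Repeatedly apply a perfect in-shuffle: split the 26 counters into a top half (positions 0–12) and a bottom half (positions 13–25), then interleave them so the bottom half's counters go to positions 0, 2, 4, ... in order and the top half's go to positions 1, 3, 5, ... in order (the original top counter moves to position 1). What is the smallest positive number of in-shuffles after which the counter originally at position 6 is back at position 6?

18

Follow position 6 under repeated in-shuffles:
6 → 13 → 0 → 1 → 3 → 7 → 15 → 4 → 9 → 19 → 12 → 25 → 24 → 22 → 18 → 10 → 21 → 16 → 6
It first returns after 18 in-shuffles.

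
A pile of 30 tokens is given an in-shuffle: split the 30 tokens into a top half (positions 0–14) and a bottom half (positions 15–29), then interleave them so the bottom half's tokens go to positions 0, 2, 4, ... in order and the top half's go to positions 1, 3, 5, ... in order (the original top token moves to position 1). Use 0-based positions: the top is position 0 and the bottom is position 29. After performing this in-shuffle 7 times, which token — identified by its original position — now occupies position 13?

Work backwards from position 13, undoing one in-shuffle at a time:
13 ← 6 ← 18 ← 24 ← 27 ← 13 ← 6 ← 18
So the token now at position 13 started at position 18.

18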